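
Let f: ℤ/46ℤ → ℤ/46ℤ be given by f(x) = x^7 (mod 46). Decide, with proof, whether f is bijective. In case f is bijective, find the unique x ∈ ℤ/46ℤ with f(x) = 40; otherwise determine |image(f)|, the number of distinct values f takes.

28

Computing x^7 mod 46 for each x (by repeated squaring, reducing mod 46 at every step), the values f(0), f(1), …, f(45) are: 0, 1, 36, 25, 8, 17, 26, 5, 12, 27, 14, 7, 16, 9, 42, 11, 18, 43, 6, 15, 44, 33, 22, 23, 24, 13, 2, 31, 40, 3, 28, 35, 4, 37, 30, 39, 32, 19, 34, 41, 20, 29, 38, 21, 10, 45.
Every element of ℤ/46ℤ appears exactly once in this list, so f is a bijection, and in particular bijective.
Since f is bijective, we read off the preimage of 40 from the same table: f(28) = 40, so f⁻¹(40) = 28.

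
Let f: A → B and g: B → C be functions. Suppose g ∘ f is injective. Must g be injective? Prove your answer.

No. Take A = {1, 2}, B = {1, 2, 3}, C = {1, 2, 3}, f(a) = a for each a ∈ A, and g(b) = 2 if b ∈ {2, 3} else g(b) = b.
Then g ∘ f = f is injective (A ⊂ B and f is the inclusion), but g(2) = g(3) = 2 with 2 ≠ 3, so g is not injective.

not injective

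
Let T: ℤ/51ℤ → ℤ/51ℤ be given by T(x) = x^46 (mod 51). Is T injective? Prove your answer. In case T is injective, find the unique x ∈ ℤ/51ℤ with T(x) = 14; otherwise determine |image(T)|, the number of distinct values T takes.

18

T(7): Repeated squaring mod 51: 7^1 ≡ 7, 7^2 ≡ 7² = 49, 7^4 ≡ 49² = 2401 ≡ 4, 7^8 ≡ 4² = 16, 7^16 ≡ 16² = 256 ≡ 1, 7^32 ≡ 1² = 1. Since 46 = 32 + 8 + 4 + 2, 7^46 ≡ 1·16·4·49: 1·16 = 16, then 16·4 = 64 ≡ 13, then 13·49 = 637 ≡ 25. So 7^46 ≡ 25 (mod 51).
T(10): Repeated squaring mod 51: 10^1 ≡ 10, 10^2 ≡ 10² = 100 ≡ 49, 10^4 ≡ 49² = 2401 ≡ 4, 10^8 ≡ 4² = 16, 10^16 ≡ 16² = 256 ≡ 1, 10^32 ≡ 1² = 1. Since 46 = 32 + 8 + 4 + 2, 10^46 ≡ 1·16·4·49: 1·16 = 16, then 16·4 = 64 ≡ 13, then 13·49 = 637 ≡ 25. So 10^46 ≡ 25 (mod 51).
So T(7) = T(10) = 25 while 7 ≠ 10, hence T is not injective.
Since T is not injective, we determine |image(T)|. Computing x^46 mod 51 for each x (by repeated squaring, reducing mod 51 at every step), the values T(0), T(1), …, T(50) are: 0, 1, 13, 36, 16, 49, 9, 25, 4, 21, 25, 43, 15, 16, 19, 30, 1, 34, 18, 13, 19, 33, 49, 43, 42, 4, 4, 42, 43, 49, 33, 19, 13, 18, 34, 1, 30, 19, 16, 15, 43, 25, 21, 4, 25, 9, 49, 16, 36, 13, 1.
The distinct values are {0, 1, 4, 9, 13, 15, 16, 18, 19, 21, 25, 30, 33, 34, 36, 42, 43, 49}; there are 18 of them.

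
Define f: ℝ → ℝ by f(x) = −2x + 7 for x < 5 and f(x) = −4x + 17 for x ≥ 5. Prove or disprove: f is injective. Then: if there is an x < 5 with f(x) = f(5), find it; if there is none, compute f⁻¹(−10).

27/4

Both pieces are strictly decreasing (slopes −2 and −4), so each is injective on its own interval.
The left piece maps (−∞, 5) onto (−3, ∞); the right piece maps [5, ∞) onto (−∞, −3].
These images are disjoint, so no value is attained by both pieces. Thus f is injective.
Because the two images are disjoint, no x < 5 has f(x) = f(5), so we compute f⁻¹(−10): −10 lies in (−∞, −3], so solve −4x + 17 = −10: x = (−10 − 17)/(−4) = 27/4.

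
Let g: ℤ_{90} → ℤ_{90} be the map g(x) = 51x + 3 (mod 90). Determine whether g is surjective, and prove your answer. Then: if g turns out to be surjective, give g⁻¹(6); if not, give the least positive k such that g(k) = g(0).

By definition, surjectivity means every element of the codomain has a preimage under g.
Since gcd(51, 90) = 3, we have 51x ≡ 0 (mod 3) for all x, so g(x) ≡ 0 (mod 3).
But 1 ≢ 0 (mod 3), so 1 ∈ ℤ_{90} has no preimage. Hence g is not surjective.
Since g is not surjective, we find the least positive k with g(k) = g(0): this means 51k ≡ 0 (mod 90), i.e. 90 ∣ 51k. Since gcd(51, 90) = 3, dividing through by 3 this holds exactly when 30 ∣ 17k, and as gcd(17, 30) = 1, exactly when 30 ∣ k.
The smallest positive such k is 30.

30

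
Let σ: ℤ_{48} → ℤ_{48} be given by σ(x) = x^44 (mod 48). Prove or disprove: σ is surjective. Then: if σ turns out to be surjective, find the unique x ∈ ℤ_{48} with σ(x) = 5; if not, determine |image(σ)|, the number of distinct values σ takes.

σ(2): Repeated squaring mod 48: 2^1 ≡ 2, 2^2 ≡ 2² = 4, 2^4 ≡ 4² = 16, 2^8 ≡ 16² = 256 ≡ 16, 2^16 ≡ 16² = 256 ≡ 16, 2^32 ≡ 16² = 256 ≡ 16. Since 44 = 32 + 8 + 4, 2^44 ≡ 16·16·16: 16·16 = 256 ≡ 16, then 16·16 = 256 ≡ 16. So 2^44 ≡ 16 (mod 48).
σ(4): Repeated squaring mod 48: 4^1 ≡ 4, 4^2 ≡ 4² = 16, 4^4 ≡ 16² = 256 ≡ 16, 4^8 ≡ 16² = 256 ≡ 16, 4^16 ≡ 16² = 256 ≡ 16, 4^32 ≡ 16² = 256 ≡ 16. Since 44 = 32 + 8 + 4, 4^44 ≡ 16·16·16: 16·16 = 256 ≡ 16, then 16·16 = 256 ≡ 16. So 4^44 ≡ 16 (mod 48).
So σ(2) = σ(4) = 16 while 2 ≠ 4, hence σ is not injective.
A non-injective map from the 48-element set ℤ_{48} to itself takes at most 47 distinct values, so it cannot be surjective. So σ is not surjective.
Since σ is not surjective, we determine |image(σ)|. Computing x^44 mod 48 for each x (by repeated squaring, reducing mod 48 at every step), the values σ(0), σ(1), …, σ(47) are: 0, 1, 16, 33, 16, 1, 0, 1, 16, 33, 16, 1, 0, 1, 16, 33, 16, 1, 0, 1, 16, 33, 16, 1, 0, 1, 16, 33, 16, 1, 0, 1, 16, 33, 16, 1, 0, 1, 16, 33, 16, 1, 0, 1, 16, 33, 16, 1.
The distinct values are {0, 1, 16, 33}; there are 4 of them.

4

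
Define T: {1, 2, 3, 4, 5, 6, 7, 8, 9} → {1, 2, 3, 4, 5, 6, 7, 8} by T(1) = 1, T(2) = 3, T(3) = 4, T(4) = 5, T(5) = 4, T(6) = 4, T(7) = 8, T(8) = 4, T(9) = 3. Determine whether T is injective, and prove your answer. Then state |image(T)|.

5

T(3) = 4 = T(5) with 3 ≠ 5, so T is not injective.
The image of T is {1, 3, 4, 5, 8}, which has 5 elements.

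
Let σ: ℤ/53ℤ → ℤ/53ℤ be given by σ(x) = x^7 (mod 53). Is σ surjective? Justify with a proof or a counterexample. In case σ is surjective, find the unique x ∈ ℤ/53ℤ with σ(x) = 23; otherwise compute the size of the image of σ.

30

Since 53 is prime, the nonzero elements of ℤ/53ℤ form a cyclic group of order 52.
As gcd(7, 52) = 1, raising to the 7th power is a bijection on this group: if x_1^7 ≡ x_2^7 then (x_1x_2^{−1})^7 = 1, and the only element of order dividing gcd(7, 52) = 1 is 1, so x_1 = x_2.
With σ(0) = 0 this makes σ injective on all of ℤ/53ℤ, hence bijective (finite equal-size domain and codomain). In particular σ is surjective.
Since σ is surjective, we find the preimage of 23. The inverse of x ↦ x^7 on (ℤ/53ℤ)^× is x ↦ x^15, because 7·15 = 105 = 2·52 + 1 ≡ 1 (mod 52) and x^{52} = 1 for x ≠ 0 (Fermat). So σ⁻¹(23) = 23^15 mod 53.
Repeated squaring mod 53: 23^1 ≡ 23, 23^2 ≡ 23² = 529 ≡ 52, 23^4 ≡ 52² = 2704 ≡ 1, 23^8 ≡ 1² = 1. Since 15 = 8 + 4 + 2 + 1, 23^15 ≡ 1·1·52·23: 1·1 = 1, then 1·52 = 52, then 52·23 = 1196 ≡ 30. So 23^15 ≡ 30 (mod 53).
Hence σ⁻¹(23) = 30.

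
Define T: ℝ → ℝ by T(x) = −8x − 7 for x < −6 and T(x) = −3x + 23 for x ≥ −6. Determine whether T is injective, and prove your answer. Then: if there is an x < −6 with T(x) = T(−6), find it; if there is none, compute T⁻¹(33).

Both pieces are strictly decreasing (slopes −8 and −3), so each is injective on its own interval.
The left piece maps (−∞, −6) onto (41, ∞); the right piece maps [−6, ∞) onto (−∞, 41].
These images are disjoint, so no value is attained by both pieces. So T is injective.
Because the two images are disjoint, no x < −6 has T(x) = T(−6), so we compute T⁻¹(33): 33 lies in (−∞, 41], so solve −3x + 23 = 33: x = (33 − 23)/(−3) = −10/3.

-10/3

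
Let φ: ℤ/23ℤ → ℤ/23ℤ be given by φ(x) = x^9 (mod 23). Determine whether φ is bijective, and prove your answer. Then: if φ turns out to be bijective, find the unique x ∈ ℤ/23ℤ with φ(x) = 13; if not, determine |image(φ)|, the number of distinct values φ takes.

Since 23 is prime, the nonzero elements of ℤ/23ℤ form a cyclic group of order 22.
As gcd(9, 22) = 1, raising to the 9th power is a bijection on this group: if s^9 ≡ t^9 then (st^{−1})^9 = 1, and the only element of order dividing gcd(9, 22) = 1 is 1, so s = t.
With φ(0) = 0 this makes φ injective on all of ℤ/23ℤ, hence bijective (finite equal-size domain and codomain). In particular φ is bijective.
Since φ is bijective, we find the preimage of 13. The inverse of x ↦ x^9 on (ℤ/23ℤ)^× is x ↦ x^5, because 9·5 = 45 = 2·22 + 1 ≡ 1 (mod 22) and x^{22} = 1 for x ≠ 0 (Fermat). So φ⁻¹(13) = 13^5 mod 23.
Repeated squaring mod 23: 13^1 ≡ 13, 13^2 ≡ 13² = 169 ≡ 8, 13^4 ≡ 8² = 64 ≡ 18. Since 5 = 4 + 1, 13^5 ≡ 18·13: 18·13 = 234 ≡ 4. So 13^5 ≡ 4 (mod 23).
Hence φ⁻¹(13) = 4.

4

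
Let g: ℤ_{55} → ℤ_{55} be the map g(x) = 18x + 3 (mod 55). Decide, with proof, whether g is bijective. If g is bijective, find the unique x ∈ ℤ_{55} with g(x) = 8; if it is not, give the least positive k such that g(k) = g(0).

40

By definition, g is injective when g(a) = g(b) forces a = b.
If g(a) = g(b), then 18a ≡ 18b (mod 55). Because gcd(18, 55) = 1, we may cancel 18 to get a ≡ b (mod 55).
We now compute 18⁻¹ mod 55 explicitly. Euclid's algorithm: 55 = 3·18 + 1; back-substituting gives 1 = 52·18 − 17·55, so 18⁻¹ ≡ 52 (mod 55).
Then y ↦ 52(y − 3) is a two-sided inverse to g, so every y ∈ ℤ_{55} has a preimage.
So g is bijective.
Since g is bijective, we compute g⁻¹(8): solve 18x + 3 ≡ 8 (mod 55), i.e. 18x ≡ 5 (mod 55).
Multiplying by 18⁻¹ = 52 gives x ≡ 52·5 = 260 = 4·55 + 40 ≡ 40 (mod 55).
Check: g(40) = 18·40 + 3 = 723 = 13·55 + 8 ≡ 8 (mod 55).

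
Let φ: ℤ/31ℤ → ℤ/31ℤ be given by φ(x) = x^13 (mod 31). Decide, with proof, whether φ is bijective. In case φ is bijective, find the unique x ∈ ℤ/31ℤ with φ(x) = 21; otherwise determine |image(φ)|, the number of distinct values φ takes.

11

Since 31 is prime, the nonzero elements of ℤ/31ℤ form a cyclic group of order 30.
As gcd(13, 30) = 1, raising to the 13th power is a bijection on this group: if s^13 ≡ t^13 then (st^{−1})^13 = 1, and the only element of order dividing gcd(13, 30) = 1 is 1, so s = t.
With φ(0) = 0 this makes φ injective on all of ℤ/31ℤ, hence bijective (finite equal-size domain and codomain). In particular φ is bijective.
Since φ is bijective, we find the preimage of 21. The inverse of x ↦ x^13 on (ℤ/31ℤ)^× is x ↦ x^7, because 13·7 = 91 = 3·30 + 1 ≡ 1 (mod 30) and x^{30} = 1 for x ≠ 0 (Fermat). So φ⁻¹(21) = 21^7 mod 31.
Repeated squaring mod 31: 21^1 ≡ 21, 21^2 ≡ 21² = 441 ≡ 7, 21^4 ≡ 7² = 49 ≡ 18. Since 7 = 4 + 2 + 1, 21^7 ≡ 18·7·21: 18·7 = 126 ≡ 2, then 2·21 = 42 ≡ 11. So 21^7 ≡ 11 (mod 31).
Hence φ⁻¹(21) = 11.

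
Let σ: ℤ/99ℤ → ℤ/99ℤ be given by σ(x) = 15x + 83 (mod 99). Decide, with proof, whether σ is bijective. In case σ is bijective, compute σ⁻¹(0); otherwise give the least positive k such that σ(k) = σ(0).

We have gcd(15, 99) = 3 > 1. Taking x_1 = 0 and x_2 = 33: σ(0) = 83 and σ(33) = 15·33 + 83 = 578 ≡ 83 (mod 99).
So σ(0) = σ(33) while 0 ≠ 33, therefore σ is not injective, hence not bijective.
Since σ is not bijective, we find the least positive k with σ(k) = σ(0): this means 15k ≡ 0 (mod 99), i.e. 99 ∣ 15k. Since gcd(15, 99) = 3, dividing through by 3 this holds exactly when 33 ∣ 5k, and as gcd(5, 33) = 1, exactly when 33 ∣ k.
The smallest positive such k is 33.

33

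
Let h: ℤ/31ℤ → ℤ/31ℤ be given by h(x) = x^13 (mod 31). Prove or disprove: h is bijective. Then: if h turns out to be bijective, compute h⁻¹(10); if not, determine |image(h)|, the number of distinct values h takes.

Since 31 is prime, the nonzero elements of ℤ/31ℤ form a cyclic group of order 30.
As gcd(13, 30) = 1, raising to the 13th power is a bijection on this group: if u^13 ≡ v^13 then (uv^{−1})^13 = 1, and the only element of order dividing gcd(13, 30) = 1 is 1, so u = v.
With h(0) = 0 this makes h injective on all of ℤ/31ℤ, hence bijective (finite equal-size domain and codomain). In particular h is bijective.
Since h is bijective, we find the preimage of 10. The inverse of x ↦ x^13 on (ℤ/31ℤ)^× is x ↦ x^7, because 13·7 = 91 = 3·30 + 1 ≡ 1 (mod 30) and x^{30} = 1 for x ≠ 0 (Fermat). So h⁻¹(10) = 10^7 mod 31.
Repeated squaring mod 31: 10^1 ≡ 10, 10^2 ≡ 10² = 100 ≡ 7, 10^4 ≡ 7² = 49 ≡ 18. Since 7 = 4 + 2 + 1, 10^7 ≡ 18·7·10: 18·7 = 126 ≡ 2, then 2·10 = 20. So 10^7 ≡ 20 (mod 31).
Hence h⁻¹(10) = 20.

20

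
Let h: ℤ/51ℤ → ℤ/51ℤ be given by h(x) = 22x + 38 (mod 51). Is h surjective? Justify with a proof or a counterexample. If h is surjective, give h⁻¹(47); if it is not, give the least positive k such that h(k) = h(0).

12

Recall that surjectivity means every element of the codomain has a preimage under h.
Since gcd(22, 51) = 1, 22 is invertible modulo 51. Euclid's algorithm: 51 = 2·22 + 7, 22 = 3·7 + 1; back-substituting gives 1 = 7·22 − 3·51, so 22⁻¹ ≡ 7 (mod 51).
For any y ∈ ℤ/51ℤ, x = 7(y − 38) mod 51 satisfies h(x) = 22·7(y − 38) + 38 ≡ y (since 22·7 ≡ 1 mod 51). So every y has a preimage.
Hence h is surjective.
Since h is surjective, we compute h⁻¹(47): solve 22x + 38 ≡ 47 (mod 51), i.e. 22x ≡ 9 (mod 51).
Multiplying by 22⁻¹ = 7 gives x ≡ 7·9 = 63 = 1·51 + 12 ≡ 12 (mod 51).
Check: h(12) = 22·12 + 38 = 302 = 5·51 + 47 ≡ 47 (mod 51).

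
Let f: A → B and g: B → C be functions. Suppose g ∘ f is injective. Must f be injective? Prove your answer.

Suppose f(x_1) = f(x_2). Applying g: (g ∘ f)(x_1) = (g ∘ f)(x_2). Since g ∘ f is injective, x_1 = x_2. Hence f is injective.

injective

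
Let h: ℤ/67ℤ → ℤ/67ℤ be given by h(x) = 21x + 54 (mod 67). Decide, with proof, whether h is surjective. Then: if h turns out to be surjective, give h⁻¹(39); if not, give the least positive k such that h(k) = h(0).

By definition, h is surjective if every y in the codomain equals h(x) for some x in the domain.
Since gcd(21, 67) = 1, 21 is invertible modulo 67. Euclid's algorithm: 67 = 3·21 + 4, 21 = 5·4 + 1; back-substituting gives 1 = 16·21 − 5·67, so 21⁻¹ ≡ 16 (mod 67).
Then y ↦ 16(y − 54) is a two-sided inverse to h, so every y ∈ ℤ/67ℤ has a preimage.
So h is surjective.
Since h is surjective, we compute h⁻¹(39): solve 21x + 54 ≡ 39 (mod 67), i.e. 21x ≡ 52 (mod 67).
Multiplying by 21⁻¹ = 16 gives x ≡ 16·52 = 832 = 12·67 + 28 ≡ 28 (mod 67).
Check: h(28) = 21·28 + 54 = 642 = 9·67 + 39 ≡ 39 (mod 67).

28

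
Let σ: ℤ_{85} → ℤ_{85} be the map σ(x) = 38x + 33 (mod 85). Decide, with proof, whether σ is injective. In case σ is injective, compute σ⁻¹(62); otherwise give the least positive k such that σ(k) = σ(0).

Suppose σ(u) = σ(v) in ℤ_{85}. Then 38u + 33 ≡ 38v + 33 (mod 85), so 38(u − v) ≡ 0 (mod 85).
Since gcd(38, 85) = 1, 38 is invertible modulo 85, hence u − v ≡ 0 (mod 85), i.e. u = v.
Thus σ is injective.
We now compute 38⁻¹ mod 85 explicitly. Euclid's algorithm: 85 = 2·38 + 9, 38 = 4·9 + 2, 9 = 4·2 + 1; back-substituting gives 1 = 47·38 − 21·85, so 38⁻¹ ≡ 47 (mod 85).
Since σ is injective, we find σ⁻¹(62): we need 38x ≡ 62 − 33 ≡ 29 (mod 85). Using 38⁻¹ = 47: x ≡ 47·29 = 1363 = 16·85 + 3, so x = 3.
Check: σ(3) = 38·3 + 33 = 147 = 1·85 + 62 ≡ 62 (mod 85).

3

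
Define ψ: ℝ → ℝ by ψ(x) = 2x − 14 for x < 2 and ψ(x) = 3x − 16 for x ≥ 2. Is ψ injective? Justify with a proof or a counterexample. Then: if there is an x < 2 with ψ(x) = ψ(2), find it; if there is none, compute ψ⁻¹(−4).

Both pieces are strictly increasing (slopes 2 and 3), so each is injective on its own interval.
The left piece maps (−∞, 2) onto (−∞, −10); the right piece maps [2, ∞) onto [−10, ∞).
These images are disjoint, so no value is attained by both pieces. So ψ is injective.
Because the two images are disjoint, no x < 2 has ψ(x) = ψ(2), so we compute ψ⁻¹(−4): −4 lies in [−10, ∞), so solve 3x − 16 = −4: x = (−4 + 16)/3 = 4.

4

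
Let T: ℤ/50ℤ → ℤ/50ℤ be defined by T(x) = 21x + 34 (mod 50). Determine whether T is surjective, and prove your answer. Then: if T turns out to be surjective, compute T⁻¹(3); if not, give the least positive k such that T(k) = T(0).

Since gcd(21, 50) = 1, 21 is invertible modulo 50. Euclid's algorithm: 50 = 2·21 + 8, 21 = 2·8 + 5, 8 = 1·5 + 3, 5 = 1·3 + 2, 3 = 1·2 + 1; back-substituting gives 1 = 31·21 − 13·50, so 21⁻¹ ≡ 31 (mod 50).
For any y ∈ ℤ/50ℤ, x = 31(y − 34) mod 50 satisfies T(x) = 21·31(y − 34) + 34 ≡ y (since 21·31 ≡ 1 mod 50). So every y has a preimage.
Therefore T is surjective.
Since T is surjective, we compute T⁻¹(3): solve 21x + 34 ≡ 3 (mod 50), i.e. 21x ≡ 19 (mod 50).
Multiplying by 21⁻¹ = 31 gives x ≡ 31·19 = 589 = 11·50 + 39 ≡ 39 (mod 50).
Check: T(39) = 21·39 + 34 = 853 = 17·50 + 3 ≡ 3 (mod 50).

39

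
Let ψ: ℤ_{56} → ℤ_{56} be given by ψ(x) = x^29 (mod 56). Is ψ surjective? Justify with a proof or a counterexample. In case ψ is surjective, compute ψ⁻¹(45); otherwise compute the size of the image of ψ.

35

ψ(0) = 0^29 = 0.
ψ(14): Repeated squaring mod 56: 14^1 ≡ 14, 14^2 ≡ 14² = 196 ≡ 28, 14^4 ≡ 28² = 784 ≡ 0, 14^8 ≡ 0² = 0, 14^16 ≡ 0² = 0. Since 29 = 16 + 8 + 4 + 1, 14^29 ≡ 0·0·0·14: 0·0 = 0, then 0·0 = 0, then 0·14 = 0. So 14^29 ≡ 0 (mod 56).
So ψ(0) = ψ(14) = 0 while 0 ≠ 14, so ψ is not injective.
A non-injective map from the 56-element set ℤ_{56} to itself takes at most 55 distinct values, so it cannot be surjective. Therefore ψ is not surjective.
Since ψ is not surjective, we determine |image(ψ)|. Computing x^29 mod 56 for each x (by repeated squaring, reducing mod 56 at every step), the values ψ(0), ψ(1), …, ψ(55) are: 0, 1, 32, 19, 16, 45, 48, 7, 8, 25, 40, 51, 24, 13, 0, 15, 32, 33, 16, 3, 48, 21, 8, 39, 40, 9, 24, 27, 0, 29, 32, 47, 16, 17, 48, 35, 8, 53, 40, 23, 24, 41, 0, 43, 32, 5, 16, 31, 48, 49, 8, 11, 40, 37, 24, 55.
The distinct values are {0, 1, 3, 5, 7, 8, 9, 11, 13, 15, 16, 17, 19, 21, 23, 24, 25, 27, 29, 31, 32, 33, 35, 37, 39, 40, 41, 43, 45, 47, 48, 49, 51, 53, 55}; there are 35 of them.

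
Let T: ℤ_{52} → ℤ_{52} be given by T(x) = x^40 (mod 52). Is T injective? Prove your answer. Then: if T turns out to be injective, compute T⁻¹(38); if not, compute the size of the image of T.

8

T(1) = 1^40 = 1.
T(5): Repeated squaring mod 52: 5^1 ≡ 5, 5^2 ≡ 5² = 25, 5^4 ≡ 25² = 625 ≡ 1, 5^8 ≡ 1² = 1, 5^16 ≡ 1² = 1, 5^32 ≡ 1² = 1. Since 40 = 32 + 8, 5^40 ≡ 1·1: 1·1 = 1. So 5^40 ≡ 1 (mod 52).
So T(1) = T(5) = 1 while 1 ≠ 5, thus T is not injective.
Since T is not injective, we determine |image(T)|. Computing x^40 mod 52 for each x (by repeated squaring, reducing mod 52 at every step), the values T(0), T(1), …, T(51) are: 0, 1, 16, 29, 48, 1, 48, 9, 40, 9, 16, 29, 40, 13, 40, 29, 16, 9, 40, 9, 48, 1, 48, 29, 16, 1, 0, 1, 16, 29, 48, 1, 48, 9, 40, 9, 16, 29, 40, 13, 40, 29, 16, 9, 40, 9, 48, 1, 48, 29, 16, 1.
The distinct values are {0, 1, 9, 13, 16, 29, 40, 48}; there are 8 of them.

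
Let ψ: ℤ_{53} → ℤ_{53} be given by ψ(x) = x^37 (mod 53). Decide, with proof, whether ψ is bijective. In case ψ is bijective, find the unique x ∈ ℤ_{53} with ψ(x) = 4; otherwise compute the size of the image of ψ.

38

Since 53 is prime, the nonzero elements of ℤ_{53} form a cyclic group of order 52.
As gcd(37, 52) = 1, raising to the 37th power is a bijection on this group: if s^37 ≡ t^37 then (st^{−1})^37 = 1, and the only element of order dividing gcd(37, 52) = 1 is 1, so s = t.
With ψ(0) = 0 this makes ψ injective on all of ℤ_{53}, hence bijective (finite equal-size domain and codomain). In particular ψ is bijective.
Since ψ is bijective, we find the preimage of 4. The inverse of x ↦ x^37 on (ℤ_{53})^× is x ↦ x^45, because 37·45 = 1665 = 32·52 + 1 ≡ 1 (mod 52) and x^{52} = 1 for x ≠ 0 (Fermat). So ψ⁻¹(4) = 4^45 mod 53.
Repeated squaring mod 53: 4^1 ≡ 4, 4^2 ≡ 4² = 16, 4^4 ≡ 16² = 256 ≡ 44, 4^8 ≡ 44² = 1936 ≡ 28, 4^16 ≡ 28² = 784 ≡ 42, 4^32 ≡ 42² = 1764 ≡ 15. Since 45 = 32 + 8 + 4 + 1, 4^45 ≡ 15·28·44·4: 15·28 = 420 ≡ 49, then 49·44 = 2156 ≡ 36, then 36·4 = 144 ≡ 38. So 4^45 ≡ 38 (mod 53).
Hence ψ⁻¹(4) = 38.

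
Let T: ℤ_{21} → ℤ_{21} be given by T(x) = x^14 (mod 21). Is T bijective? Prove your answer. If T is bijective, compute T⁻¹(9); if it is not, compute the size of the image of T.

8

T(2): Repeated squaring mod 21: 2^1 ≡ 2, 2^2 ≡ 2² = 4, 2^4 ≡ 4² = 16, 2^8 ≡ 16² = 256 ≡ 4. Since 14 = 8 + 4 + 2, 2^14 ≡ 4·16·4: 4·16 = 64 ≡ 1, then 1·4 = 4. So 2^14 ≡ 4 (mod 21).
T(5): Repeated squaring mod 21: 5^1 ≡ 5, 5^2 ≡ 5² = 25 ≡ 4, 5^4 ≡ 4² = 16, 5^8 ≡ 16² = 256 ≡ 4. Since 14 = 8 + 4 + 2, 5^14 ≡ 4·16·4: 4·16 = 64 ≡ 1, then 1·4 = 4. So 5^14 ≡ 4 (mod 21).
So T(2) = T(5) = 4 while 2 ≠ 5, therefore T is not injective, hence not bijective.
Since T is not bijective, we determine |image(T)|. Computing x^14 mod 21 for each x (by repeated squaring, reducing mod 21 at every step), the values T(0), T(1), …, T(20) are: 0, 1, 4, 9, 16, 4, 15, 7, 1, 18, 16, 16, 18, 1, 7, 15, 4, 16, 9, 4, 1.
The distinct values are {0, 1, 4, 7, 9, 15, 16, 18}; there are 8 of them.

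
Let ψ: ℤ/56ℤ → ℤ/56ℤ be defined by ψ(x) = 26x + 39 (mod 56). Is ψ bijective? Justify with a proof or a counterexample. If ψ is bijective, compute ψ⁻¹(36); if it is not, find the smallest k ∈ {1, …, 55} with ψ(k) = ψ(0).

We have gcd(26, 56) = 2 > 1. Taking a = 0 and b = 28: ψ(0) = 39 and ψ(28) = 26·28 + 39 = 767 ≡ 39 (mod 56).
So ψ(0) = ψ(28) while 0 ≠ 28, thus ψ is not injective, hence not bijective.
Since ψ is not bijective, we find the least positive k with ψ(k) = ψ(0): this means 26k ≡ 0 (mod 56), i.e. 56 ∣ 26k. Since gcd(26, 56) = 2, dividing through by 2 this holds exactly when 28 ∣ 13k, and as gcd(13, 28) = 1, exactly when 28 ∣ k.
The smallest positive such k is 28.

28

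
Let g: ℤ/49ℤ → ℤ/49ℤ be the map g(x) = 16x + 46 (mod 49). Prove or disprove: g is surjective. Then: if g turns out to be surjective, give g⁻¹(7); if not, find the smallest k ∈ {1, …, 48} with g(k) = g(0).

Recall: surjectivity means every element of the codomain has a preimage under g.
Since gcd(16, 49) = 1, 16 is invertible modulo 49. Euclid's algorithm: 49 = 3·16 + 1; back-substituting gives 1 = 46·16 − 15·49, so 16⁻¹ ≡ 46 (mod 49).
For any y ∈ ℤ/49ℤ, x = 46(y − 46) mod 49 satisfies g(x) = 16·46(y − 46) + 46 ≡ y (since 16·46 ≡ 1 mod 49). So every y has a preimage.
Therefore g is surjective.
Since g is surjective, we find g⁻¹(7): we need 16x ≡ 7 − 46 ≡ 10 (mod 49). Using 16⁻¹ = 46: x ≡ 46·10 = 460 = 9·49 + 19, so x = 19.
Check: g(19) = 16·19 + 46 = 350 = 7·49 + 7 ≡ 7 (mod 49).

19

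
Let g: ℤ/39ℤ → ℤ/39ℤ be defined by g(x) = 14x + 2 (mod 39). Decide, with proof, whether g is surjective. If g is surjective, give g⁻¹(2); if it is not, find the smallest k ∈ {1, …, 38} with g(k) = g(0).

Since gcd(14, 39) = 1, 14 is invertible modulo 39. Euclid's algorithm: 39 = 2·14 + 11, 14 = 1·11 + 3, 11 = 3·3 + 2, 3 = 1·2 + 1; back-substituting gives 1 = 14·14 − 5·39, so 14⁻¹ ≡ 14 (mod 39).
Then y ↦ 14(y − 2) is a two-sided inverse to g, so every y ∈ ℤ/39ℤ has a preimage.
Hence g is surjective.
Since g is surjective, we find g⁻¹(2): we need 14x ≡ 2 − 2 ≡ 0 (mod 39). Using 14⁻¹ = 14: x ≡ 14·0 = 0, so x = 0.
Check: g(0) = 14·0 + 2 = 2 ≡ 2 (mod 39).

0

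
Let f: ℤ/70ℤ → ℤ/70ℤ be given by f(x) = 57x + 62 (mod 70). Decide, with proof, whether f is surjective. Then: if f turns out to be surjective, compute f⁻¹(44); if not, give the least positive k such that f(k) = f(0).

Since gcd(57, 70) = 1, 57 is invertible modulo 70. Euclid's algorithm: 70 = 1·57 + 13, 57 = 4·13 + 5, 13 = 2·5 + 3, 5 = 1·3 + 2, 3 = 1·2 + 1; back-substituting gives 1 = 43·57 − 35·70, so 57⁻¹ ≡ 43 (mod 70).
For any y ∈ ℤ/70ℤ, x = 43(y − 62) mod 70 satisfies f(x) = 57·43(y − 62) + 62 ≡ y (since 57·43 ≡ 1 mod 70). So every y has a preimage.
Thus f is surjective.
Since f is surjective, we find f⁻¹(44): we need 57x ≡ 44 − 62 ≡ 52 (mod 70). Using 57⁻¹ = 43: x ≡ 43·52 = 2236 = 31·70 + 66, so x = 66.
Check: f(66) = 57·66 + 62 = 3824 = 54·70 + 44 ≡ 44 (mod 70).

66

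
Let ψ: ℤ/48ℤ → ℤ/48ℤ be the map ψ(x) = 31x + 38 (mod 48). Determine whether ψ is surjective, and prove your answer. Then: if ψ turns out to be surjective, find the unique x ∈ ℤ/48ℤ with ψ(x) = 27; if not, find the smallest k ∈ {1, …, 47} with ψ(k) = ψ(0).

43

Since gcd(31, 48) = 1, 31 is invertible modulo 48. Euclid's algorithm: 48 = 1·31 + 17, 31 = 1·17 + 14, 17 = 1·14 + 3, 14 = 4·3 + 2, 3 = 1·2 + 1; back-substituting gives 1 = 31·31 − 20·48, so 31⁻¹ ≡ 31 (mod 48).
For any y ∈ ℤ/48ℤ, x = 31(y − 38) mod 48 satisfies ψ(x) = 31·31(y − 38) + 38 ≡ y (since 31·31 ≡ 1 mod 48). So every y has a preimage.
So ψ is surjective.
Since ψ is surjective, we compute ψ⁻¹(27): solve 31x + 38 ≡ 27 (mod 48), i.e. 31x ≡ 37 (mod 48).
Multiplying by 31⁻¹ = 31 gives x ≡ 31·37 = 1147 = 23·48 + 43 ≡ 43 (mod 48).
Check: ψ(43) = 31·43 + 38 = 1371 = 28·48 + 27 ≡ 27 (mod 48).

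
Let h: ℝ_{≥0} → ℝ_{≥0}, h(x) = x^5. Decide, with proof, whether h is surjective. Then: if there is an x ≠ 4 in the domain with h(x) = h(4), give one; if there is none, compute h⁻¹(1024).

For any y ∈ ℝ_{≥0}, x = y^{1/5} ∈ ℝ_{≥0} gives h(x) = y, so h is surjective.
Since x ↦ x^5 is strictly increasing on ℝ_{≥0}, it is injective there, so no x ≠ 4 in the domain has h(x) = h(4). We therefore compute h⁻¹(1024) = 1024^{1/5} = 4 (indeed 4^5 = 1024).

4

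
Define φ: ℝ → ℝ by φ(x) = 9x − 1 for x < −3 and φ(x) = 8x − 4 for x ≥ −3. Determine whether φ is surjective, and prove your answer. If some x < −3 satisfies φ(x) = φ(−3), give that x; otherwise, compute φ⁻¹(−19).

Both pieces are strictly increasing (slopes 9 and 8), so each is injective on its own interval.
The left piece maps (−∞, −3) onto (−∞, −28); the right piece maps [−3, ∞) onto [−28, ∞).
These images together cover ℝ, so φ is surjective.
Because the two images are disjoint, no x < −3 has φ(x) = φ(−3), so we compute φ⁻¹(−19): −19 lies in [−28, ∞), so solve 8x − 4 = −19: x = (−19 + 4)/8 = −15/8.

-15/8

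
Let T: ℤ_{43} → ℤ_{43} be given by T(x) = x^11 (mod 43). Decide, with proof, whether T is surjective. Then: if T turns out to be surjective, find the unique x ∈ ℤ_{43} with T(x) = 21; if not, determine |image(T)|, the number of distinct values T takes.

Since 43 is prime, the nonzero elements of ℤ_{43} form a cyclic group of order 42.
As gcd(11, 42) = 1, raising to the 11th power is a bijection on this group: if x_1^11 ≡ x_2^11 then (x_1x_2^{−1})^11 = 1, and the only element of order dividing gcd(11, 42) = 1 is 1, so x_1 = x_2.
With T(0) = 0 this makes T injective on all of ℤ_{43}, hence bijective (finite equal-size domain and codomain). In particular T is surjective.
Since T is surjective, we find the preimage of 21. The inverse of x ↦ x^11 on (ℤ_{43})^× is x ↦ x^23, because 11·23 = 253 = 6·42 + 1 ≡ 1 (mod 42) and x^{42} = 1 for x ≠ 0 (Fermat). So T⁻¹(21) = 21^23 mod 43.
Repeated squaring mod 43: 21^1 ≡ 21, 21^2 ≡ 21² = 441 ≡ 11, 21^4 ≡ 11² = 121 ≡ 35, 21^8 ≡ 35² = 1225 ≡ 21, 21^16 ≡ 21² = 441 ≡ 11. Since 23 = 16 + 4 + 2 + 1, 21^23 ≡ 11·35·11·21: 11·35 = 385 ≡ 41, then 41·11 = 451 ≡ 21, then 21·21 = 441 ≡ 11. So 21^23 ≡ 11 (mod 43).
Hence T⁻¹(21) = 11.

11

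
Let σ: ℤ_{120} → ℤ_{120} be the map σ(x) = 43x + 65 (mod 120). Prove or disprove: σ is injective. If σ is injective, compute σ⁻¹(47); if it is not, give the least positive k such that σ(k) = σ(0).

Recall that injectivity means: for all a, b in the domain, σ(a) = σ(b) implies a = b.
If σ(a) = σ(b), then 43a ≡ 43b (mod 120). Because gcd(43, 120) = 1, we may cancel 43 to get a ≡ b (mod 120).
Hence σ is injective.
We now compute 43⁻¹ mod 120 explicitly. Euclid's algorithm: 120 = 2·43 + 34, 43 = 1·34 + 9, 34 = 3·9 + 7, 9 = 1·7 + 2, 7 = 3·2 + 1; back-substituting gives 1 = 67·43 − 24·120, so 43⁻¹ ≡ 67 (mod 120).
Since σ is injective, we compute σ⁻¹(47): solve 43x + 65 ≡ 47 (mod 120), i.e. 43x ≡ 102 (mod 120).
Multiplying by 43⁻¹ = 67 gives x ≡ 67·102 = 6834 = 56·120 + 114 ≡ 114 (mod 120).
Check: σ(114) = 43·114 + 65 = 4967 = 41·120 + 47 ≡ 47 (mod 120).

114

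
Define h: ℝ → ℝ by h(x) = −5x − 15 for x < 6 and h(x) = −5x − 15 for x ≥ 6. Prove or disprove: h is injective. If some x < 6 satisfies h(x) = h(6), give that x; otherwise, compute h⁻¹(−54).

39/5

Both pieces are strictly decreasing (slopes −5 and −5), so each is injective on its own interval.
The left piece maps (−∞, 6) onto (−45, ∞); the right piece maps [6, ∞) onto (−∞, −45].
These images are disjoint, so no value is attained by both pieces. Hence h is injective.
Because the two images are disjoint, no x < 6 has h(x) = h(6), so we compute h⁻¹(−54): −54 lies in (−∞, −45], so solve −5x − 15 = −54: x = (−54 + 15)/(−5) = 39/5.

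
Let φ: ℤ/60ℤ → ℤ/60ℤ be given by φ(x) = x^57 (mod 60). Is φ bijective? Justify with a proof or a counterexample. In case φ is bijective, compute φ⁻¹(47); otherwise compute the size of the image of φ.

45

φ(0) = 0^57 = 0.
φ(30): Repeated squaring mod 60: 30^1 ≡ 30, 30^2 ≡ 30² = 900 ≡ 0, 30^4 ≡ 0² = 0, 30^8 ≡ 0² = 0, 30^16 ≡ 0² = 0, 30^32 ≡ 0² = 0. Since 57 = 32 + 16 + 8 + 1, 30^57 ≡ 0·0·0·30: 0·0 = 0, then 0·0 = 0, then 0·30 = 0. So 30^57 ≡ 0 (mod 60).
So φ(0) = φ(30) = 0 while 0 ≠ 30, so φ is not injective, hence not bijective.
Since φ is not bijective, we determine |image(φ)|. Computing x^57 mod 60 for each x (by repeated squaring, reducing mod 60 at every step), the values φ(0), φ(1), …, φ(59) are: 0, 1, 32, 3, 4, 5, 36, 7, 8, 9, 40, 11, 12, 13, 44, 15, 16, 17, 48, 19, 20, 21, 52, 23, 24, 25, 56, 27, 28, 29, 0, 31, 32, 33, 4, 35, 36, 37, 8, 39, 40, 41, 12, 43, 44, 45, 16, 47, 48, 49, 20, 51, 52, 53, 24, 55, 56, 57, 28, 59.
The distinct values are {0, 1, 3, 4, 5, 7, 8, 9, 11, 12, 13, 15, 16, 17, 19, 20, 21, 23, 24, 25, 27, 28, 29, 31, 32, 33, 35, 36, 37, 39, 40, 41, 43, 44, 45, 47, 48, 49, 51, 52, 53, 55, 56, 57, 59}; there are 45 of them.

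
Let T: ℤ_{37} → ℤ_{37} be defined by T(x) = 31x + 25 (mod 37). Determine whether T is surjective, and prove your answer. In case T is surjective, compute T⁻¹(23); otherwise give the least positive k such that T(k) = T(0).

25

Since gcd(31, 37) = 1, 31 is invertible modulo 37. Euclid's algorithm: 37 = 1·31 + 6, 31 = 5·6 + 1; back-substituting gives 1 = 6·31 − 5·37, so 31⁻¹ ≡ 6 (mod 37).
For any y ∈ ℤ_{37}, x = 6(y − 25) mod 37 satisfies T(x) = 31·6(y − 25) + 25 ≡ y (since 31·6 ≡ 1 mod 37). So every y has a preimage.
Hence T is surjective.
Since T is surjective, we compute T⁻¹(23): solve 31x + 25 ≡ 23 (mod 37), i.e. 31x ≡ 35 (mod 37).
Multiplying by 31⁻¹ = 6 gives x ≡ 6·35 = 210 = 5·37 + 25 ≡ 25 (mod 37).
Check: T(25) = 31·25 + 25 = 800 = 21·37 + 23 ≡ 23 (mod 37).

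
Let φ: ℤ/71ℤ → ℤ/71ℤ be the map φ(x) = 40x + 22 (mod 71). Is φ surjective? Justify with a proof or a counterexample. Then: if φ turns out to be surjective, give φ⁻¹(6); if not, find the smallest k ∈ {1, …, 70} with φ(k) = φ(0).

Since gcd(40, 71) = 1, 40 is invertible modulo 71. Euclid's algorithm: 71 = 1·40 + 31, 40 = 1·31 + 9, 31 = 3·9 + 4, 9 = 2·4 + 1; back-substituting gives 1 = 16·40 − 9·71, so 40⁻¹ ≡ 16 (mod 71).
For any y ∈ ℤ/71ℤ, x = 16(y − 22) mod 71 satisfies φ(x) = 40·16(y − 22) + 22 ≡ y (since 40·16 ≡ 1 mod 71). So every y has a preimage.
So φ is surjective.
Since φ is surjective, we compute φ⁻¹(6): solve 40x + 22 ≡ 6 (mod 71), i.e. 40x ≡ 55 (mod 71).
Multiplying by 40⁻¹ = 16 gives x ≡ 16·55 = 880 = 12·71 + 28 ≡ 28 (mod 71).
Check: φ(28) = 40·28 + 22 = 1142 = 16·71 + 6 ≡ 6 (mod 71).

28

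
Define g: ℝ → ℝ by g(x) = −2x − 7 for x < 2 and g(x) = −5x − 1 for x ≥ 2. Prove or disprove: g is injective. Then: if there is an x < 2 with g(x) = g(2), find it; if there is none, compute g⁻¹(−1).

-3

Both pieces are strictly decreasing (slopes −2 and −5), so each is injective on its own interval.
The left piece maps (−∞, 2) onto (−11, ∞); the right piece maps [2, ∞) onto (−∞, −11].
These images are disjoint, so no value is attained by both pieces. Therefore g is injective.
Because the two images are disjoint, no x < 2 has g(x) = g(2), so we compute g⁻¹(−1): −1 lies in (−11, ∞), so solve −2x − 7 = −1: x = (−1 + 7)/(−2) = −3.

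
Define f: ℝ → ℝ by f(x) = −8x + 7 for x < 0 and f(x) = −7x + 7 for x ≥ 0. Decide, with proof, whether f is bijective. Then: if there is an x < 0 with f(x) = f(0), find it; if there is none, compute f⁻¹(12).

Both pieces are strictly decreasing (slopes −8 and −7), so each is injective on its own interval.
The left piece maps (−∞, 0) onto (7, ∞); the right piece maps [0, ∞) onto (−∞, 7].
Since 7 = 7, the images partition ℝ: f is injective and surjective, hence bijective.
Because the two images are disjoint, no x < 0 has f(x) = f(0), so we compute f⁻¹(12): 12 lies in (7, ∞), so solve −8x + 7 = 12: x = (12 − 7)/(−8) = −5/8.

-5/8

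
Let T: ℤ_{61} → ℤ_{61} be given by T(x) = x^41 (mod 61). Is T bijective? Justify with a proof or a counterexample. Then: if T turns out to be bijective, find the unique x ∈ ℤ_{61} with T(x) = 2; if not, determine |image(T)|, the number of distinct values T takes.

Since 61 is prime, the nonzero elements of ℤ_{61} form a cyclic group of order 60.
As gcd(41, 60) = 1, raising to the 41st power is a bijection on this group: if u^41 ≡ v^41 then (uv^{−1})^41 = 1, and the only element of order dividing gcd(41, 60) = 1 is 1, so u = v.
With T(0) = 0 this makes T injective on all of ℤ_{61}, hence bijective (finite equal-size domain and codomain). In particular T is bijective.
Since T is bijective, we find the preimage of 2. The inverse of x ↦ x^41 on (ℤ_{61})^× is x ↦ x^41, because 41·41 = 1681 = 28·60 + 1 ≡ 1 (mod 60) and x^{60} = 1 for x ≠ 0 (Fermat). So T⁻¹(2) = 2^41 mod 61.
Repeated squaring mod 61: 2^1 ≡ 2, 2^2 ≡ 2² = 4, 2^4 ≡ 4² = 16, 2^8 ≡ 16² = 256 ≡ 12, 2^16 ≡ 12² = 144 ≡ 22, 2^32 ≡ 22² = 484 ≡ 57. Since 41 = 32 + 8 + 1, 2^41 ≡ 57·12·2: 57·12 = 684 ≡ 13, then 13·2 = 26. So 2^41 ≡ 26 (mod 61).
Hence T⁻¹(2) = 26.

26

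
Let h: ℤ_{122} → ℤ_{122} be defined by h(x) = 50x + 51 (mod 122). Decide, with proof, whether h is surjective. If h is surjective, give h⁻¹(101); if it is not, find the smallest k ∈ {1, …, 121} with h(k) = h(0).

61

Since gcd(50, 122) = 2, we have 50x ≡ 0 (mod 2) for all x, so h(x) ≡ 1 (mod 2).
But 0 ≢ 1 (mod 2), so 0 ∈ ℤ_{122} has no preimage. Therefore h is not surjective.
Since h is not surjective, we find the least positive k with h(k) = h(0): this means 50k ≡ 0 (mod 122), i.e. 122 ∣ 50k. Since gcd(50, 122) = 2, dividing through by 2 this holds exactly when 61 ∣ 25k, and as gcd(25, 61) = 1, exactly when 61 ∣ k.
The smallest positive such k is 61.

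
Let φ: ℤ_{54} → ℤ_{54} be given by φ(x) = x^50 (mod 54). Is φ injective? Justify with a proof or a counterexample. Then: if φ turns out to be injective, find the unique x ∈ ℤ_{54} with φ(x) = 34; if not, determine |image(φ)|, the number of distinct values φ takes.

20

φ(0) = 0^50 = 0.
φ(6): Repeated squaring mod 54: 6^1 ≡ 6, 6^2 ≡ 6² = 36, 6^4 ≡ 36² = 1296 ≡ 0, 6^8 ≡ 0² = 0, 6^16 ≡ 0² = 0, 6^32 ≡ 0² = 0. Since 50 = 32 + 16 + 2, 6^50 ≡ 0·0·36: 0·0 = 0, then 0·36 = 0. So 6^50 ≡ 0 (mod 54).
So φ(0) = φ(6) = 0 while 0 ≠ 6, hence φ is not injective.
Since φ is not injective, we determine |image(φ)|. Computing x^50 mod 54 for each x (by repeated squaring, reducing mod 54 at every step), the values φ(0), φ(1), …, φ(53) are: 0, 1, 22, 27, 52, 7, 0, 13, 10, 27, 46, 31, 0, 43, 16, 27, 4, 19, 0, 37, 40, 27, 34, 25, 0, 49, 28, 27, 28, 49, 0, 25, 34, 27, 40, 37, 0, 19, 4, 27, 16, 43, 0, 31, 46, 27, 10, 13, 0, 7, 52, 27, 22, 1.
The distinct values are {0, 1, 4, 7, 10, 13, 16, 19, 22, 25, 27, 28, 31, 34, 37, 40, 43, 46, 49, 52}; there are 20 of them.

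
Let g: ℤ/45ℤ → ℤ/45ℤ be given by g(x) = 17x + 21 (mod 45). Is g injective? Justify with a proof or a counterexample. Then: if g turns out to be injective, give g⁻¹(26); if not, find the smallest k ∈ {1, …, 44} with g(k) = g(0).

Suppose g(u) = g(v) in ℤ/45ℤ. Then 17u + 21 ≡ 17v + 21 (mod 45), hence 17(u − v) ≡ 0 (mod 45).
Since gcd(17, 45) = 1, 17 is invertible modulo 45, thus u − v ≡ 0 (mod 45), i.e. u = v.
Hence g is injective.
We now compute 17⁻¹ mod 45 explicitly. Euclid's algorithm: 45 = 2·17 + 11, 17 = 1·11 + 6, 11 = 1·6 + 5, 6 = 1·5 + 1; back-substituting gives 1 = 8·17 − 3·45, so 17⁻¹ ≡ 8 (mod 45).
Since g is injective, we compute g⁻¹(26): solve 17x + 21 ≡ 26 (mod 45), i.e. 17x ≡ 5 (mod 45).
Multiplying by 17⁻¹ = 8 gives x ≡ 8·5 = 40 ≡ 40 (mod 45).
Check: g(40) = 17·40 + 21 = 701 = 15·45 + 26 ≡ 26 (mod 45).

40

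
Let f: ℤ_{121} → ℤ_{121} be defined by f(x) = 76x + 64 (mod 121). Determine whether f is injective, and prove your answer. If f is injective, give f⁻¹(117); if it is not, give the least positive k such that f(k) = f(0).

101

Suppose f(x_1) = f(x_2) in ℤ_{121}. Then 76x_1 + 64 ≡ 76x_2 + 64 (mod 121), thus 76(x_1 − x_2) ≡ 0 (mod 121).
Since gcd(76, 121) = 1, 76 is invertible modulo 121, so x_1 − x_2 ≡ 0 (mod 121), i.e. x_1 = x_2.
Hence f is injective.
We now compute 76⁻¹ mod 121 explicitly. Euclid's algorithm: 121 = 1·76 + 45, 76 = 1·45 + 31, 45 = 1·31 + 14, 31 = 2·14 + 3, 14 = 4·3 + 2, 3 = 1·2 + 1; back-substituting gives 1 = 43·76 − 27·121, so 76⁻¹ ≡ 43 (mod 121).
Since f is injective, we compute f⁻¹(117): solve 76x + 64 ≡ 117 (mod 121), i.e. 76x ≡ 53 (mod 121).
Multiplying by 76⁻¹ = 43 gives x ≡ 43·53 = 2279 = 18·121 + 101 ≡ 101 (mod 121).
Check: f(101) = 76·101 + 64 = 7740 = 63·121 + 117 ≡ 117 (mod 121).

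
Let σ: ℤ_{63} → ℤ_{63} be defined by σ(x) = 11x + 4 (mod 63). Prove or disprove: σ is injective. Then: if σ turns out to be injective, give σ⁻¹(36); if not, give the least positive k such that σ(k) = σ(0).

43

Recall that σ is injective when σ(x_1) = σ(x_2) forces x_1 = x_2.
If σ(x_1) = σ(x_2), then 11x_1 ≡ 11x_2 (mod 63). Because gcd(11, 63) = 1, we may cancel 11 to get x_1 ≡ x_2 (mod 63).
Thus σ is injective.
We now compute 11⁻¹ mod 63 explicitly. Euclid's algorithm: 63 = 5·11 + 8, 11 = 1·8 + 3, 8 = 2·3 + 2, 3 = 1·2 + 1; back-substituting gives 1 = 23·11 − 4·63, so 11⁻¹ ≡ 23 (mod 63).
Since σ is injective, we compute σ⁻¹(36): solve 11x + 4 ≡ 36 (mod 63), i.e. 11x ≡ 32 (mod 63).
Multiplying by 11⁻¹ = 23 gives x ≡ 23·32 = 736 = 11·63 + 43 ≡ 43 (mod 63).
Check: σ(43) = 11·43 + 4 = 477 = 7·63 + 36 ≡ 36 (mod 63).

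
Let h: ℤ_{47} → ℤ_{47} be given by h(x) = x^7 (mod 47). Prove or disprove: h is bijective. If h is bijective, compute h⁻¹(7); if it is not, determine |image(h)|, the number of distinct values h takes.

Since 47 is prime, the nonzero elements of ℤ_{47} form a cyclic group of order 46.
As gcd(7, 46) = 1, raising to the 7th power is a bijection on this group: if s^7 ≡ t^7 then (st^{−1})^7 = 1, and the only element of order dividing gcd(7, 46) = 1 is 1, so s = t.
With h(0) = 0 this makes h injective on all of ℤ_{47}, hence bijective (finite equal-size domain and codomain). In particular h is bijective.
Since h is bijective, we find the preimage of 7. The inverse of x ↦ x^7 on (ℤ_{47})^× is x ↦ x^33, because 7·33 = 231 = 5·46 + 1 ≡ 1 (mod 46) and x^{46} = 1 for x ≠ 0 (Fermat). So h⁻¹(7) = 7^33 mod 47.
Repeated squaring mod 47: 7^1 ≡ 7, 7^2 ≡ 7² = 49 ≡ 2, 7^4 ≡ 2² = 4, 7^8 ≡ 4² = 16, 7^16 ≡ 16² = 256 ≡ 21, 7^32 ≡ 21² = 441 ≡ 18. Since 33 = 32 + 1, 7^33 ≡ 18·7: 18·7 = 126 ≡ 32. So 7^33 ≡ 32 (mod 47).
Hence h⁻¹(7) = 32.

32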